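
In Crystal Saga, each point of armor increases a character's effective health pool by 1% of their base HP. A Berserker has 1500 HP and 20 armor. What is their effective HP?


EHP = 1500 * (1 + 20/100)
= 1500 * (1 + 0.2)
= 1500 * 1.2
= 1800.0

1800.0 EHP


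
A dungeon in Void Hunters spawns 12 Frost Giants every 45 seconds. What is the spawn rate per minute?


Spawns per minute = count * (60 / interval)
= 12 * (60 / 45)
= 12 * 1.3333
= 16.0

16.0 per minute


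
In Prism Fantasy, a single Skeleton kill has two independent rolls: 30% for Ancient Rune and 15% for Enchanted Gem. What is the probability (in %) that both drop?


For independent events, P(both) = P(A) * P(B)
= 30% * 15%
= 450 / 100 %
= 4.5%

4.5%


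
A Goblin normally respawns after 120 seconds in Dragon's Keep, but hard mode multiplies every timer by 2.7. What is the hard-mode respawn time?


Respawn time = base * multiplier
= 120 * 2.7
= 324.0 seconds

324.0 seconds


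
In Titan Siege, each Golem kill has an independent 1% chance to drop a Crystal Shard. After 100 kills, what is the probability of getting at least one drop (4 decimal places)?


P(at least one) = 1 - P(none) = 1 - (1-p)^n
p = 1/100 = 0.01
1 - p = 0.99
(1 - p)^100 = 0.99^100 = 0.366032
P(at least one) = 1 - 0.366032 = 0.6340

0.6340


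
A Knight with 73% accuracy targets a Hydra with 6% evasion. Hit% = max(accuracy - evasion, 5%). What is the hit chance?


accuracy - evasion = 73 - 6 = 67
Apply floor: max(67, 5) = 67
Hit chance = 67%

67%


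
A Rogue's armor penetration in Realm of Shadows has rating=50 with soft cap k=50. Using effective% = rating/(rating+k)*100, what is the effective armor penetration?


effective% = rating / (rating + k) * 100
= 50 / (50 + 50) * 100
= 50 / 100 * 100
= 0.5 * 100
= 50.00%

50.00%


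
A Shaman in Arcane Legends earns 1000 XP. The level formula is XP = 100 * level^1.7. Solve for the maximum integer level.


XP = 100 * level^1.7, so level = (XP / 100)^(1/1.7)
= (1000 / 100)^(1/1.7)
= 10.0^0.5882
= 3.8747
Floor: level = 3

level 3


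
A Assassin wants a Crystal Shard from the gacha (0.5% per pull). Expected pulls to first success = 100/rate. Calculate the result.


Expected pulls for a geometric distribution = 1/p = 100 / rate%
= 100 / 0.5
= 200.0

200.0 pulls


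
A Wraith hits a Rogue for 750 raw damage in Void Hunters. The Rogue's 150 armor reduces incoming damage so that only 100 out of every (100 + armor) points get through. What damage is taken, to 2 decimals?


actual = 750 * 100 / (100 + 150)
= 750 * 100 / 250
= 75000 / 250
= 300.00

300.00 damage


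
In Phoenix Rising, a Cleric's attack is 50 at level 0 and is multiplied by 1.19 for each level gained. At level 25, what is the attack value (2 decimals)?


value = base * growth^level
= 50 * 1.19^25
= 50 * 77.388073
= 3869.40

3869.40 attack


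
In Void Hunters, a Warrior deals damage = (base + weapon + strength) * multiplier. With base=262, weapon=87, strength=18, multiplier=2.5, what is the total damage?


Sum base + weapon + str = 262 + 87 + 18 = 367
Multiply by 2.5:
367 * 2.5 = 917.5

917.5 damage


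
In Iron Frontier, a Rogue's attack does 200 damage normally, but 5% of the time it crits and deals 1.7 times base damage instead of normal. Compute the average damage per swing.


E[dmg] = base * (1 + crit_chance * (crit_mult - 1))
cc as decimal = 5/100 = 0.05
cm - 1 = 1.7 - 1 = 0.7
Bonus factor = 0.05 * 0.7 = 0.035
Total multiplier = 1 + 0.035 = 1.035
Expected damage = 200 * 1.035 = 207.00

207.00 damage


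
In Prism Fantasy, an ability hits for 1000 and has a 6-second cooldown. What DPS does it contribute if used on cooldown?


DPS = damage / cooldown
= 1000 / 6
= 166.67

166.67 DPS


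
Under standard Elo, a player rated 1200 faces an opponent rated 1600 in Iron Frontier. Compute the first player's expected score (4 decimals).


Elo expected score: Ea = 1/(1 + 10^((Rb-Ra)/400))
Rb - Ra = 1600 - 1200 = 400
(Rb-Ra)/400 = 400/400 = 1.0
10^1.0 = 10.0
Ea = 1/(1 + 10.0) = 1/11.0 = 0.0909

0.0909


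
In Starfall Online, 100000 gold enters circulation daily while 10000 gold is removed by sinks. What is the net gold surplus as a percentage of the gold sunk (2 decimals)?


Net gold = 100000 - 10000 = 90000
Inflation rate = net / sunk * 100 = 90000 / 10000 * 100
= 9.0 * 100
= 900.00%

900.00%


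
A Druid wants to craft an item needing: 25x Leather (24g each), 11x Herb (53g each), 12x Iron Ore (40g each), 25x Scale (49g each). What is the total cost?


Cost breakdown:
  Leather: 25 * 24 = 600
  Herb: 11 * 53 = 583
  Iron Ore: 12 * 40 = 480
  Scale: 25 * 49 = 1225
Total = 600 + 583 + 480 + 1225 = 2888

2888 gold


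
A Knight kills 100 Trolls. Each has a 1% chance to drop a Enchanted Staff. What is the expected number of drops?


Expected drops = kills * (drop_rate / 100)
= 100 * (1 / 100)
= 100 * 0.01
= 1.0

1.0 drops


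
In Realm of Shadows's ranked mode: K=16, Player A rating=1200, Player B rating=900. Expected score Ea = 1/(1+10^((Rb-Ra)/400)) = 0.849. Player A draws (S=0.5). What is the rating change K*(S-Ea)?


Elo update: delta = K * (S - Ea), where S = 0.5 (draws)
S - Ea = 0.5 - 0.849 = -0.349
Rating change = 16 * -0.349
= -5.58

-5.58 rating points


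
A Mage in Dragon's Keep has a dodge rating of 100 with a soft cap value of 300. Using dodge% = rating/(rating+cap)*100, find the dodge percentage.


dodge% = 100 / (100 + 300) * 100
= 100 / 400 * 100
= 0.25 * 100
= 25.00%

25.00%


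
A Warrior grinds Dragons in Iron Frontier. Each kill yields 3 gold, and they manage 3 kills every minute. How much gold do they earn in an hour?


Gold per minute = 3 * 3 = 9
Gold per hour = 9 * 60 = 540

540 gold/hour


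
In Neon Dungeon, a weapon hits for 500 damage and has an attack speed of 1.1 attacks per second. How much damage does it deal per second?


DPS = damage * attack_speed
= 500 * 1.1
= 550.0

550.0 DPS


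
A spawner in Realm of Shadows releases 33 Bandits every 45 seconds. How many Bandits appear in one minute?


Spawns per minute = count * (60 / interval)
= 33 * (60 / 45)
= 33 * 1.3333
= 44.0

44.0 per minute


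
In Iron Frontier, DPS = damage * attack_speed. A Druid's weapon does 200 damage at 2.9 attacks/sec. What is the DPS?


DPS = damage * attack_speed
= 200 * 2.9
= 580.0

580.0 DPS


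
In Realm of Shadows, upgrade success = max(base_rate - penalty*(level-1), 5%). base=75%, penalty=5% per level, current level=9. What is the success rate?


raw_rate = 75 - 5 * (9 - 1)
= 75 - 5 * 8
= 75 - 40
= 35
Apply floor: max(35, 5) = 35%

35%


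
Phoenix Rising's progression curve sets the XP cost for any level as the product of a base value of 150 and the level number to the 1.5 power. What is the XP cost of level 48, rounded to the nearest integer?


XP = 150 * level^1.5
Substitute level = 48:
XP = 150 * 48^1.5
= 150 * 332.5538
= 49883

49883 XP


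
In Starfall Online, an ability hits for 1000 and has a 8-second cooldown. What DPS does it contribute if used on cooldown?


DPS = damage / cooldown
= 1000 / 8
= 125.00

125.00 DPS


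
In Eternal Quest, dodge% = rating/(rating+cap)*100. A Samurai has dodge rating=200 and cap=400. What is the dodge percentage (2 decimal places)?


dodge% = 200 / (200 + 400) * 100
= 200 / 600 * 100
= 0.333333 * 100
= 33.33%

33.33%


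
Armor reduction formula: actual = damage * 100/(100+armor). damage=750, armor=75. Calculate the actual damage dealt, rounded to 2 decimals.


actual = 750 * 100 / (100 + 75)
= 750 * 100 / 175
= 75000 / 175
= 428.57

428.57 damage


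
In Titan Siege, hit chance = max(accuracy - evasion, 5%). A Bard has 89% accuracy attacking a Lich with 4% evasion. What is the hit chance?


accuracy - evasion = 89 - 4 = 85
Apply floor: max(85, 5) = 85
Hit chance = 85%

85%


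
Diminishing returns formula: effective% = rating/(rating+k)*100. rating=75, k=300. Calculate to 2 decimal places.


effective% = rating / (rating + k) * 100
= 75 / (75 + 300) * 100
= 75 / 375 * 100
= 0.2 * 100
= 20.00%

20.00%


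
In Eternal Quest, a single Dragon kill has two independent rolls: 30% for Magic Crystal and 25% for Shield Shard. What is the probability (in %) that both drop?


For independent events, P(both) = P(A) * P(B)
= 30% * 25%
= 750 / 100 %
= 7.5%

7.5%


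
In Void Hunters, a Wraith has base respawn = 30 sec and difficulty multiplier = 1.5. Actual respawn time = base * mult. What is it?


Respawn time = base * multiplier
= 30 * 1.5
= 45.0 seconds

45.0 seconds


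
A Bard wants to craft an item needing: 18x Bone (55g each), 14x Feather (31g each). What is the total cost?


Cost breakdown:
  Bone: 18 * 55 = 990
  Feather: 14 * 31 = 434
Total = 990 + 434 = 1424

1424 gold


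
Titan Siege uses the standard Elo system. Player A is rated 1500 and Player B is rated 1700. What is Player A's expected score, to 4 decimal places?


Elo expected score: Ea = 1/(1 + 10^((Rb-Ra)/400))
Rb - Ra = 1700 - 1500 = 200
(Rb-Ra)/400 = 200/400 = 0.5
10^0.5 = 3.162278
Ea = 1/(1 + 3.162278) = 1/4.162278 = 0.2403

0.2403


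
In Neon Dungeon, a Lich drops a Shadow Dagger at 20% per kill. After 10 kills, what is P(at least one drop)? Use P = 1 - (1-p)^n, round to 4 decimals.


P(at least one) = 1 - P(none) = 1 - (1-p)^n
p = 20/100 = 0.2
1 - p = 0.8
(1 - p)^10 = 0.8^10 = 0.107374
P(at least one) = 1 - 0.107374 = 0.8926

0.8926


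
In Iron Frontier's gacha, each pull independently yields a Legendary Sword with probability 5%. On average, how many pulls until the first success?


Expected pulls for a geometric distribution = 1/p = 100 / rate%
= 100 / 5
= 20.0

20.0 pulls


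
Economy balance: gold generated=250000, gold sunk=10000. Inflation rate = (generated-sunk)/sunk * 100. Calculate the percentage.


Net gold = 250000 - 10000 = 240000
Inflation rate = net / sunk * 100 = 240000 / 10000 * 100
= 24.0 * 100
= 2400.00%

2400.00%


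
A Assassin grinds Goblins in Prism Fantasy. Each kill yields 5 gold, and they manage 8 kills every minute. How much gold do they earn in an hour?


Gold per minute = 5 * 8 = 40
Gold per hour = 40 * 60 = 2400

2400 gold/hour


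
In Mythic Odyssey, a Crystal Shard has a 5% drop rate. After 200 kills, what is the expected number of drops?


Expected drops = kills * (drop_rate / 100)
= 200 * (5 / 100)
= 200 * 0.05
= 10.0

10.0 drops


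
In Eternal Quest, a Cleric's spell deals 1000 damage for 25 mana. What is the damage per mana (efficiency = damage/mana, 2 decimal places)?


Efficiency = damage / mana
= 1000 / 25
= 40.00

40.00 dmg/mana


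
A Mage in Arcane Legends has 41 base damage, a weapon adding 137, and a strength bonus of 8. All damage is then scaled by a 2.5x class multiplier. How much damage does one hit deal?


Sum base + weapon + str = 41 + 137 + 8 = 186
Multiply by 2.5:
186 * 2.5 = 465.0

465.0 damage


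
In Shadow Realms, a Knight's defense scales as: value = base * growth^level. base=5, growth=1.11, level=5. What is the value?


value = base * growth^level
= 5 * 1.11^5
= 5 * 1.685058
= 8.43

8.43 defense


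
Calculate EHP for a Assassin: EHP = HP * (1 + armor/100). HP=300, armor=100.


EHP = 300 * (1 + 100/100)
= 300 * (1 + 1.0)
= 300 * 2.0
= 600.0

600.0 EHP


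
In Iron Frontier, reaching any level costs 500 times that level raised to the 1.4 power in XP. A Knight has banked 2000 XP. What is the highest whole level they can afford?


XP = 500 * level^1.4, so level = (XP / 500)^(1/1.4)
= (2000 / 500)^(1/1.4)
= 4.0^0.7143
= 2.6918
Floor: level = 2

level 2


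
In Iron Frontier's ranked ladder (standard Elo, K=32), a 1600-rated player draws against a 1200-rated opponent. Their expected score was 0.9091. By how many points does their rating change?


Elo update: delta = K * (S - Ea), where S = 0.5 (draws)
S - Ea = 0.5 - 0.9091 = -0.4091
Rating change = 32 * -0.4091
= -13.09

-13.09 rating points


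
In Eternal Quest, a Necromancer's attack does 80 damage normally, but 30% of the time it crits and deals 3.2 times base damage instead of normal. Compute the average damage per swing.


E[dmg] = base * (1 + crit_chance * (crit_mult - 1))
cc as decimal = 30/100 = 0.3
cm - 1 = 3.2 - 1 = 2.2
Bonus factor = 0.3 * 2.2 = 0.66
Total multiplier = 1 + 0.66 = 1.66
Expected damage = 80 * 1.66 = 132.80

132.80 damage


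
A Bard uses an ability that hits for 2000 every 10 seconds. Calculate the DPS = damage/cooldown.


DPS = damage / cooldown
= 2000 / 10
= 200.00

200.00 DPS


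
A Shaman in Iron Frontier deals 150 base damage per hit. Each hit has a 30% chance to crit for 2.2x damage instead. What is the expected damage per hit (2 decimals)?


E[dmg] = base * (1 + crit_chance * (crit_mult - 1))
cc as decimal = 30/100 = 0.3
cm - 1 = 2.2 - 1 = 1.2
Bonus factor = 0.3 * 1.2 = 0.36
Total multiplier = 1 + 0.36 = 1.36
Expected damage = 150 * 1.36 = 204.00

204.00 damage


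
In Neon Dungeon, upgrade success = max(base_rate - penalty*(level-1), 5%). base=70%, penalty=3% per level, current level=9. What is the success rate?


raw_rate = 70 - 3 * (9 - 1)
= 70 - 3 * 8
= 70 - 24
= 46
Apply floor: max(46, 5) = 46%

46%


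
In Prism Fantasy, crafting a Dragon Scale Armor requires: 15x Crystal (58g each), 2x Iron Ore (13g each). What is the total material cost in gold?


Cost breakdown:
  Crystal: 15 * 58 = 870
  Iron Ore: 2 * 13 = 26
Total = 870 + 26 = 896

896 gold


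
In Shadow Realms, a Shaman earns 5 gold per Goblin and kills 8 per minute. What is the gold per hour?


Gold per minute = 5 * 8 = 40
Gold per hour = 40 * 60 = 2400

2400 gold/hour


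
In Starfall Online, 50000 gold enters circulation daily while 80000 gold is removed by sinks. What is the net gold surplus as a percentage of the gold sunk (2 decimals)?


Net gold = 50000 - 80000 = -30000
Inflation rate = net / sunk * 100 = -30000 / 80000 * 100
= -0.375 * 100
= -37.50%

-37.50%


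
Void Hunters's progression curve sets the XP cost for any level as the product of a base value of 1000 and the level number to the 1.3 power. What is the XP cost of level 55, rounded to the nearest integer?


XP = 1000 * level^1.3
Substitute level = 55:
XP = 1000 * 55^1.3
= 1000 * 183.0086
= 183009

183009 XP


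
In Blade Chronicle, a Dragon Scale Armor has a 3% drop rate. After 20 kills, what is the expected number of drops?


Expected drops = kills * (drop_rate / 100)
= 20 * (3 / 100)
= 20 * 0.03
= 0.6

0.6 drops


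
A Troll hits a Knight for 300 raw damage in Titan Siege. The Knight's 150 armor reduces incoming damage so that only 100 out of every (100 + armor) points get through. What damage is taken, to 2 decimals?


actual = 300 * 100 / (100 + 150)
= 300 * 100 / 250
= 30000 / 250
= 120.00

120.00 damage


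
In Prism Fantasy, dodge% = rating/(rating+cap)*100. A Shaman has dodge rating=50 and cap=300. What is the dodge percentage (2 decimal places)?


dodge% = 50 / (50 + 300) * 100
= 50 / 350 * 100
= 0.142857 * 100
= 14.29%

14.29%


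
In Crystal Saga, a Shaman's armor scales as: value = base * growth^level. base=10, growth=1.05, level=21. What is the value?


value = base * growth^level
= 10 * 1.05^21
= 10 * 2.785963
= 27.86

27.86 armor


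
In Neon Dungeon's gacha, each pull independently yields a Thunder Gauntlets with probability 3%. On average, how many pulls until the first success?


Expected pulls for a geometric distribution = 1/p = 100 / rate%
= 100 / 3
= 33.33

33.33 pulls


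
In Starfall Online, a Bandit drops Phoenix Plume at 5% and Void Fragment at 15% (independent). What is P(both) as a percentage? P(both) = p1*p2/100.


For independent events, P(both) = P(A) * P(B)
= 5% * 15%
= 75 / 100 %
= 0.75%

0.75%


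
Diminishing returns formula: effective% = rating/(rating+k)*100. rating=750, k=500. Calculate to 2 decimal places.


effective% = rating / (rating + k) * 100
= 750 / (750 + 500) * 100
= 750 / 1250 * 100
= 0.6 * 100
= 60.00%

60.00%


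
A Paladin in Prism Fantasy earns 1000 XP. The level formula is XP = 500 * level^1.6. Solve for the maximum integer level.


XP = 500 * level^1.6, so level = (XP / 500)^(1/1.6)
= (1000 / 500)^(1/1.6)
= 2.0^0.625
= 1.5422
Floor: level = 1

level 1


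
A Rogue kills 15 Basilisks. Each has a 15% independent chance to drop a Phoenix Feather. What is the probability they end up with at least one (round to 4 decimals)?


P(at least one) = 1 - P(none) = 1 - (1-p)^n
p = 15/100 = 0.15
1 - p = 0.85
(1 - p)^15 = 0.85^15 = 0.087354
P(at least one) = 1 - 0.087354 = 0.9126

0.9126


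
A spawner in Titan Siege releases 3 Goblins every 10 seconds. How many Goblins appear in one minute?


Spawns per minute = count * (60 / interval)
= 3 * (60 / 10)
= 3 * 6.0
= 18.0

18.0 per minute


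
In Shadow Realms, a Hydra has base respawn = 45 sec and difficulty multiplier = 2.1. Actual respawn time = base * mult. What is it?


Respawn time = base * multiplier
= 45 * 2.1
= 94.5 seconds

94.5 seconds


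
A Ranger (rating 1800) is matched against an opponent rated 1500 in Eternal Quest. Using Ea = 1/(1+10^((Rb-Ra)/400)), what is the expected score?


Elo expected score: Ea = 1/(1 + 10^((Rb-Ra)/400))
Rb - Ra = 1500 - 1800 = -300
(Rb-Ra)/400 = -300/400 = -0.75
10^-0.75 = 0.177828
Ea = 1/(1 + 0.177828) = 1/1.177828 = 0.8490

0.8490


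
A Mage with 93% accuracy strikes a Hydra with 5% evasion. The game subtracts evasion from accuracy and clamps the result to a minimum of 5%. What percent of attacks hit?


accuracy - evasion = 93 - 5 = 88
Apply floor: max(88, 5) = 88
Hit chance = 88%

88%


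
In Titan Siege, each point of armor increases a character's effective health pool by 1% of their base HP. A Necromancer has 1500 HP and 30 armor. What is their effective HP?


EHP = 1500 * (1 + 30/100)
= 1500 * (1 + 0.3)
= 1500 * 1.3
= 1950.0

1950.0 EHP


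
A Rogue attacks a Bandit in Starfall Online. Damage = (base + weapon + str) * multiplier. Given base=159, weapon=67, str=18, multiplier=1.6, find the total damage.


Sum base + weapon + str = 159 + 67 + 18 = 244
Multiply by 1.6:
244 * 1.6 = 390.4

390.4 damage


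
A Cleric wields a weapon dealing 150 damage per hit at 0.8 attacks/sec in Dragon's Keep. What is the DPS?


DPS = damage * attack_speed
= 150 * 0.8
= 120.0

120.0 DPS


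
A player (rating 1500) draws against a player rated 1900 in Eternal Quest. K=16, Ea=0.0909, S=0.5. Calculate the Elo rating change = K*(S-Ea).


Elo update: delta = K * (S - Ea), where S = 0.5 (draws)
S - Ea = 0.5 - 0.0909 = 0.4091
Rating change = 16 * 0.4091
= 6.55

6.55 rating points


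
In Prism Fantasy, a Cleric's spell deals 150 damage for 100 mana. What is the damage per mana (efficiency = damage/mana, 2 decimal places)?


Efficiency = damage / mana
= 150 / 100
= 1.50

1.50 dmg/mana


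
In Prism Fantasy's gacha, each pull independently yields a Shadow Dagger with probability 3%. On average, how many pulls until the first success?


Expected pulls for a geometric distribution = 1/p = 100 / rate%
= 100 / 3
= 33.33

33.33 pulls


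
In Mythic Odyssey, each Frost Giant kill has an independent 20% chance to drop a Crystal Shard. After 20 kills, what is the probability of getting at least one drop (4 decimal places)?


P(at least one) = 1 - P(none) = 1 - (1-p)^n
p = 20/100 = 0.2
1 - p = 0.8
(1 - p)^20 = 0.8^20 = 0.011529
P(at least one) = 1 - 0.011529 = 0.9885

0.9885


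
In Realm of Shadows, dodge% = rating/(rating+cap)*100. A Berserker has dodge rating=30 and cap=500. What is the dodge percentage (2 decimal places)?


dodge% = 30 / (30 + 500) * 100
= 30 / 530 * 100
= 0.056604 * 100
= 5.66%

5.66%


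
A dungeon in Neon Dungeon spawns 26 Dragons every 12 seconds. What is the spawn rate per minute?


Spawns per minute = count * (60 / interval)
= 26 * (60 / 12)
= 26 * 5.0
= 130.0

130.0 per minute


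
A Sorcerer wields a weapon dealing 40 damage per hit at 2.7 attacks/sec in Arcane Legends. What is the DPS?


DPS = damage * attack_speed
= 40 * 2.7
= 108.0

108.0 DPS


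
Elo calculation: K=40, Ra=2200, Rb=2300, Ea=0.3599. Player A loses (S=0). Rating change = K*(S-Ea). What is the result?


Elo update: delta = K * (S - Ea), where S = 0 (loses)
S - Ea = 0 - 0.3599 = -0.3599
Rating change = 40 * -0.3599
= -14.40

-14.40 rating points


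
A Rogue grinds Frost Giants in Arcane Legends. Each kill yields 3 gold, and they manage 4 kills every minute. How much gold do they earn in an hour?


Gold per minute = 3 * 4 = 12
Gold per hour = 12 * 60 = 720

720 gold/hour


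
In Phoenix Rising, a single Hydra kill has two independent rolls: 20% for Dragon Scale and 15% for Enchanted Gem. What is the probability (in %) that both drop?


For independent events, P(both) = P(A) * P(B)
= 20% * 15%
= 300 / 100 %
= 3.0%

3.0%


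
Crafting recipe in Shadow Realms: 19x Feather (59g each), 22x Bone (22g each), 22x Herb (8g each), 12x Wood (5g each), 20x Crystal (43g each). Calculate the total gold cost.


Cost breakdown:
  Feather: 19 * 59 = 1121
  Bone: 22 * 22 = 484
  Herb: 22 * 8 = 176
  Wood: 12 * 5 = 60
  Crystal: 20 * 43 = 860
Total = 1121 + 484 + 176 + 60 + 860 = 2701

2701 gold


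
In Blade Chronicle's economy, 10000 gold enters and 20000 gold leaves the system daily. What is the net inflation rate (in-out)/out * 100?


Net gold = 10000 - 20000 = -10000
Inflation rate = net / sunk * 100 = -10000 / 20000 * 100
= -0.5 * 100
= -50.00%

-50.00%


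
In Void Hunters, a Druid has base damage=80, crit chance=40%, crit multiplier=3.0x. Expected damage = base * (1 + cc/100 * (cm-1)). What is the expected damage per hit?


E[dmg] = base * (1 + crit_chance * (crit_mult - 1))
cc as decimal = 40/100 = 0.4
cm - 1 = 3.0 - 1 = 2.0
Bonus factor = 0.4 * 2.0 = 0.8
Total multiplier = 1 + 0.8 = 1.8
Expected damage = 80 * 1.8 = 144.00

144.00 damage


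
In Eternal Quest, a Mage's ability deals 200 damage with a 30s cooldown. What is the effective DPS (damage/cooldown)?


DPS = damage / cooldown
= 200 / 30
= 6.67

6.67 DPS


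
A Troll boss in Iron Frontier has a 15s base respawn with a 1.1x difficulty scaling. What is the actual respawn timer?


Respawn time = base * multiplier
= 15 * 1.1
= 16.5 seconds

16.5 seconds


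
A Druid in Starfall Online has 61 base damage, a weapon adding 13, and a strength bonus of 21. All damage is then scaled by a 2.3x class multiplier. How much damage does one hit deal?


Sum base + weapon + str = 61 + 13 + 21 = 95
Multiply by 2.3:
95 * 2.3 = 218.5

218.5 damage


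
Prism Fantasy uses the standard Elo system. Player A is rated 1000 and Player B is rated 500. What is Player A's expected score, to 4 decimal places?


Elo expected score: Ea = 1/(1 + 10^((Rb-Ra)/400))
Rb - Ra = 500 - 1000 = -500
(Rb-Ra)/400 = -500/400 = -1.25
10^-1.25 = 0.056234
Ea = 1/(1 + 0.056234) = 1/1.056234 = 0.9468

0.9468


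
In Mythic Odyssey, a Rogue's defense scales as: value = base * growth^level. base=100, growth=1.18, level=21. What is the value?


value = base * growth^level
= 100 * 1.18^21
= 100 * 32.323781
= 3232.38

3232.38 defense


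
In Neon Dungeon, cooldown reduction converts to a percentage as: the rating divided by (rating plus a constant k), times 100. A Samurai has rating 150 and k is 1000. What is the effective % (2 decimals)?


effective% = rating / (rating + k) * 100
= 150 / (150 + 1000) * 100
= 150 / 1150 * 100
= 0.130435 * 100
= 13.04%

13.04%


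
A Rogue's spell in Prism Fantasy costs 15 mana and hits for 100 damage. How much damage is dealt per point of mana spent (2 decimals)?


Efficiency = damage / mana
= 100 / 15
= 6.67

6.67 dmg/mana


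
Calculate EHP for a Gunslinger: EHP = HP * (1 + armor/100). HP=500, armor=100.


EHP = 500 * (1 + 100/100)
= 500 * (1 + 1.0)
= 500 * 2.0
= 1000.0

1000.0 EHP


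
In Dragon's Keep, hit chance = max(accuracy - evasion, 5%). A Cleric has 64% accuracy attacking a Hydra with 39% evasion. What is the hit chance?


accuracy - evasion = 64 - 39 = 25
Apply floor: max(25, 5) = 25
Hit chance = 25%

25%


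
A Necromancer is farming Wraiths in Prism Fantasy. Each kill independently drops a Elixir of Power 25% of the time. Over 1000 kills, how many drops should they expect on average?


Expected drops = kills * (drop_rate / 100)
= 1000 * (25 / 100)
= 1000 * 0.25
= 250.0

250.0 drops


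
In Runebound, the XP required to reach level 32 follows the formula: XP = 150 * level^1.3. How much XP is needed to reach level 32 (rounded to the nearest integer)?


XP = 150 * level^1.3
Substitute level = 32:
XP = 150 * 32^1.3
= 150 * 90.5097
= 13576

13576 XP


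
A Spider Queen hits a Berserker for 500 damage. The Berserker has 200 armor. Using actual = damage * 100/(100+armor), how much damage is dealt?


actual = 500 * 100 / (100 + 200)
= 500 * 100 / 300
= 50000 / 300
= 166.67

166.67 damage


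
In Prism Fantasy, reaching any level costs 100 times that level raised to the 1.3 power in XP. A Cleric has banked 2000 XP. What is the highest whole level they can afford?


XP = 100 * level^1.3, so level = (XP / 100)^(1/1.3)
= (2000 / 100)^(1/1.3)
= 20.0^0.7692
= 10.0183
Floor: level = 10

level 10


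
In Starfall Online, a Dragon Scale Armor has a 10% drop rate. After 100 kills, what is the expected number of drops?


Expected drops = kills * (drop_rate / 100)
= 100 * (10 / 100)
= 100 * 0.1
= 10.0

10.0 drops


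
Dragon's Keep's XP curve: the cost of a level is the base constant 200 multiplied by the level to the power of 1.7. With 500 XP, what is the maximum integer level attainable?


XP = 200 * level^1.7, so level = (XP / 200)^(1/1.7)
= (500 / 200)^(1/1.7)
= 2.5^0.5882
= 1.7143
Floor: level = 1

level 1


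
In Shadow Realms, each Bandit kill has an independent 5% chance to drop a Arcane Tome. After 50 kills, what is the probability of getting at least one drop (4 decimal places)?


P(at least one) = 1 - P(none) = 1 - (1-p)^n
p = 5/100 = 0.05
1 - p = 0.95
(1 - p)^50 = 0.95^50 = 0.076945
P(at least one) = 1 - 0.076945 = 0.9231

0.9231


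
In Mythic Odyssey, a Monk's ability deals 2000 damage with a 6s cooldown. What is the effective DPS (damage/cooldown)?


DPS = damage / cooldown
= 2000 / 6
= 333.33

333.33 DPS


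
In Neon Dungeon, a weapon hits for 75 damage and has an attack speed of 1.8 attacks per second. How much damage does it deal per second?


DPS = damage * attack_speed
= 75 * 1.8
= 135.0

135.0 DPS


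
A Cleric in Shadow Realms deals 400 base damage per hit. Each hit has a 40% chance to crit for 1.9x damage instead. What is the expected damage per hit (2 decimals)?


E[dmg] = base * (1 + crit_chance * (crit_mult - 1))
cc as decimal = 40/100 = 0.4
cm - 1 = 1.9 - 1 = 0.9
Bonus factor = 0.4 * 0.9 = 0.36
Total multiplier = 1 + 0.36 = 1.36
Expected damage = 400 * 1.36 = 544.00

544.00 damage


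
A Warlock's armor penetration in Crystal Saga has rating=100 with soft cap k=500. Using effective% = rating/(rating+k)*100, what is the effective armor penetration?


effective% = rating / (rating + k) * 100
= 100 / (100 + 500) * 100
= 100 / 600 * 100
= 0.166667 * 100
= 16.67%

16.67%


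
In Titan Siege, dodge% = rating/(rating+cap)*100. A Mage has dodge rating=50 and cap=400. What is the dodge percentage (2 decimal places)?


dodge% = 50 / (50 + 400) * 100
= 50 / 450 * 100
= 0.111111 * 100
= 11.11%

11.11%


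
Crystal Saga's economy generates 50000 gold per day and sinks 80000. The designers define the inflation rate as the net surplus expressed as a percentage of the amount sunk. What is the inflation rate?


Net gold = 50000 - 80000 = -30000
Inflation rate = net / sunk * 100 = -30000 / 80000 * 100
= -0.375 * 100
= -37.50%

-37.50%


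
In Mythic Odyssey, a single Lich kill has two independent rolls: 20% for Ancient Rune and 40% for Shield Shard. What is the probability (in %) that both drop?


For independent events, P(both) = P(A) * P(B)
= 20% * 40%
= 800 / 100 %
= 8.0%

8.0%


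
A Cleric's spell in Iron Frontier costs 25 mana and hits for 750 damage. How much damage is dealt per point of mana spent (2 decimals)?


Efficiency = damage / mana
= 750 / 25
= 30.00

30.00 dmg/mana


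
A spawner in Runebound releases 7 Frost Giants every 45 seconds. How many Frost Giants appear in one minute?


Spawns per minute = count * (60 / interval)
= 7 * (60 / 45)
= 7 * 1.3333
= 9.33

9.33 per minute


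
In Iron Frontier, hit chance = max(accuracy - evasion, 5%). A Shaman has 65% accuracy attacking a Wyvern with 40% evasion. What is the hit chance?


accuracy - evasion = 65 - 40 = 25
Apply floor: max(25, 5) = 25
Hit chance = 25%

25%


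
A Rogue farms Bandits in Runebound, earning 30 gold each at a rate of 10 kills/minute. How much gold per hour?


Gold per minute = 30 * 10 = 300
Gold per hour = 300 * 60 = 18000

18000 gold/hour


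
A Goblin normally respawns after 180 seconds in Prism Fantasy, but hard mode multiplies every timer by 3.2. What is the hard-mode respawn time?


Respawn time = base * multiplier
= 180 * 3.2
= 576.0 seconds

576.0 seconds


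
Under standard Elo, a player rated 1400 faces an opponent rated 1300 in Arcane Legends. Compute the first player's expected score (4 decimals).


Elo expected score: Ea = 1/(1 + 10^((Rb-Ra)/400))
Rb - Ra = 1300 - 1400 = -100
(Rb-Ra)/400 = -100/400 = -0.25
10^-0.25 = 0.562341
Ea = 1/(1 + 0.562341) = 1/1.562341 = 0.6401

0.6401


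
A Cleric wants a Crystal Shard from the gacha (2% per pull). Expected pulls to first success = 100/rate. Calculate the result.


Expected pulls for a geometric distribution = 1/p = 100 / rate%
= 100 / 2
= 50.0

50.0 pulls


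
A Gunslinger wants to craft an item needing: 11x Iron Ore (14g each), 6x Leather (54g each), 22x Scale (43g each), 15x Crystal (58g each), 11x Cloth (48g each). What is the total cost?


Cost breakdown:
  Iron Ore: 11 * 14 = 154
  Leather: 6 * 54 = 324
  Scale: 22 * 43 = 946
  Crystal: 15 * 58 = 870
  Cloth: 11 * 48 = 528
Total = 154 + 324 + 946 + 870 + 528 = 2822

2822 gold


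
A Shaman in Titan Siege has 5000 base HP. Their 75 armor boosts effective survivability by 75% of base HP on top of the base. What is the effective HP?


EHP = 5000 * (1 + 75/100)
= 5000 * (1 + 0.75)
= 5000 * 1.75
= 8750.0

8750.0 EHP


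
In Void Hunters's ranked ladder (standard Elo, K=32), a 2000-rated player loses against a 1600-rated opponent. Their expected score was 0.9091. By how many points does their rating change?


Elo update: delta = K * (S - Ea), where S = 0 (loses)
S - Ea = 0 - 0.9091 = -0.9091
Rating change = 32 * -0.9091
= -29.09

-29.09 rating points


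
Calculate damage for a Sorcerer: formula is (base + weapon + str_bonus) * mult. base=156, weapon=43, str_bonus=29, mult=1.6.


Sum base + weapon + str = 156 + 43 + 29 = 228
Multiply by 1.6:
228 * 1.6 = 364.8

364.8 damage


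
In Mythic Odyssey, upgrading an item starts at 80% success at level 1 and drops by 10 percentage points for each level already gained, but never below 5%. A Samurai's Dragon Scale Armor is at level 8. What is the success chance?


raw_rate = 80 - 10 * (8 - 1)
= 80 - 10 * 7
= 80 - 70
= 10
Apply floor: max(10, 5) = 10%

10%


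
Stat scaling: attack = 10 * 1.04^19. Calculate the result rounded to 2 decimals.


value = base * growth^level
= 10 * 1.04^19
= 10 * 2.106849
= 21.07

21.07 attack


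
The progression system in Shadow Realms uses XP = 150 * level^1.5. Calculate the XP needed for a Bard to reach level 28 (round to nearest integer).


XP = 150 * level^1.5
Substitute level = 28:
XP = 150 * 28^1.5
= 150 * 148.1621
= 22224

22224 XP


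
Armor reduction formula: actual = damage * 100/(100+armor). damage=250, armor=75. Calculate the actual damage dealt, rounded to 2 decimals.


actual = 250 * 100 / (100 + 75)
= 250 * 100 / 175
= 25000 / 175
= 142.86

142.86 damage


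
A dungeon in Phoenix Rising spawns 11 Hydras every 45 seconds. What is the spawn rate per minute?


Spawns per minute = count * (60 / interval)
= 11 * (60 / 45)
= 11 * 1.3333
= 14.67

14.67 per minute


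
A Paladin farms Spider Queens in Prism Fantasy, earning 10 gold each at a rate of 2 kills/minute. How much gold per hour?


Gold per minute = 10 * 2 = 20
Gold per hour = 20 * 60 = 1200

1200 gold/hour


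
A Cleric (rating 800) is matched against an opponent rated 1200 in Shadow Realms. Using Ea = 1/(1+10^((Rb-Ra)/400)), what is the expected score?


Elo expected score: Ea = 1/(1 + 10^((Rb-Ra)/400))
Rb - Ra = 1200 - 800 = 400
(Rb-Ra)/400 = 400/400 = 1.0
10^1.0 = 10.0
Ea = 1/(1 + 10.0) = 1/11.0 = 0.0909

0.0909


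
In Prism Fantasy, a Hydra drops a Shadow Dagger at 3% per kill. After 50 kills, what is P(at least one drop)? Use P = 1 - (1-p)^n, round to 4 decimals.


P(at least one) = 1 - P(none) = 1 - (1-p)^n
p = 3/100 = 0.03
1 - p = 0.97
(1 - p)^50 = 0.97^50 = 0.218065
P(at least one) = 1 - 0.218065 = 0.7819

0.7819


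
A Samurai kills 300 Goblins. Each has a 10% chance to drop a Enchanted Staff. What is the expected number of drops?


Expected drops = kills * (drop_rate / 100)
= 300 * (10 / 100)
= 300 * 0.1
= 30.0

30.0 drops


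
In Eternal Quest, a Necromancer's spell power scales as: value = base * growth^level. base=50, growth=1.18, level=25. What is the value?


value = base * growth^level
= 50 * 1.18^25
= 50 * 62.668627
= 3133.43

3133.43 spell power


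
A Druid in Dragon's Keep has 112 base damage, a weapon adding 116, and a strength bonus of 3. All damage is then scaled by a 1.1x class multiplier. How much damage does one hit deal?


Sum base + weapon + str = 112 + 116 + 3 = 231
Multiply by 1.1:
231 * 1.1 = 254.1

254.1 damage


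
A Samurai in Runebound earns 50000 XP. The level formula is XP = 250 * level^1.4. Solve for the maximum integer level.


XP = 250 * level^1.4, so level = (XP / 250)^(1/1.4)
= (50000 / 250)^(1/1.4)
= 200.0^0.7143
= 44.0142
Floor: level = 44

level 44


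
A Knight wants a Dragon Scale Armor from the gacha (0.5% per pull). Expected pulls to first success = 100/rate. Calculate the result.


Expected pulls for a geometric distribution = 1/p = 100 / rate%
= 100 / 0.5
= 200.0

200.0 pulls


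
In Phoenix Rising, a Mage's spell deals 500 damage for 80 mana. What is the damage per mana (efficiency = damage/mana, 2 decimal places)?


Efficiency = damage / mana
= 500 / 80
= 6.25

6.25 dmg/mana


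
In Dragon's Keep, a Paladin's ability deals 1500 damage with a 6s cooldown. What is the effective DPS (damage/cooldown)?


DPS = damage / cooldown
= 1500 / 6
= 250.00

250.00 DPS


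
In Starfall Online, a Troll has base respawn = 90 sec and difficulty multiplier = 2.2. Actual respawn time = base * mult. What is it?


Respawn time = base * multiplier
= 90 * 2.2
= 198.0 seconds

198.0 seconds


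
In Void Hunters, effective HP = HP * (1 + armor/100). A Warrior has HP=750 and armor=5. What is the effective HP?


EHP = 750 * (1 + 5/100)
= 750 * (1 + 0.05)
= 750 * 1.05
= 787.5

787.5 EHP


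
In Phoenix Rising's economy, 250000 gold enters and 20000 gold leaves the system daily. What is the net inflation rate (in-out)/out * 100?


Net gold = 250000 - 20000 = 230000
Inflation rate = net / sunk * 100 = 230000 / 20000 * 100
= 11.5 * 100
= 1150.00%

1150.00%


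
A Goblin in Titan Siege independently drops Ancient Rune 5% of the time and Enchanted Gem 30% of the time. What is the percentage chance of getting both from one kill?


For independent events, P(both) = P(A) * P(B)
= 5% * 30%
= 150 / 100 %
= 1.5%

1.5%


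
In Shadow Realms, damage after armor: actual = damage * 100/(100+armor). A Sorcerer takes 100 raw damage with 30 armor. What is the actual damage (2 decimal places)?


actual = 100 * 100 / (100 + 30)
= 100 * 100 / 130
= 10000 / 130
= 76.92

76.92 damage


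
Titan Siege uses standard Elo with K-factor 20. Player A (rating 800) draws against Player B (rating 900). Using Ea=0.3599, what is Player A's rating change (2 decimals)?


Elo update: delta = K * (S - Ea), where S = 0.5 (draws)
S - Ea = 0.5 - 0.3599 = 0.1401
Rating change = 20 * 0.1401
= 2.80

2.80 rating points


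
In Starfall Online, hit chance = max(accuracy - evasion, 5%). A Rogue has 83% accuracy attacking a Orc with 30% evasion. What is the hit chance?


accuracy - evasion = 83 - 30 = 53
Apply floor: max(53, 5) = 53
Hit chance = 53%

53%


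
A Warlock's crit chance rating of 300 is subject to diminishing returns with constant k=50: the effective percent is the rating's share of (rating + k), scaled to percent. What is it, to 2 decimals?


effective% = rating / (rating + k) * 100
= 300 / (300 + 50) * 100
= 300 / 350 * 100
= 0.857143 * 100
= 85.71%

85.71%


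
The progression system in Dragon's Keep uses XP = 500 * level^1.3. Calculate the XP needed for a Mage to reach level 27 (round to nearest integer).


XP = 500 * level^1.3
Substitute level = 27:
XP = 500 * 27^1.3
= 500 * 72.5726
= 36286

36286 XP


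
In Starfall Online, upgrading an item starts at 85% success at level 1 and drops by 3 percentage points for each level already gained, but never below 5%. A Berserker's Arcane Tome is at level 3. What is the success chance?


raw_rate = 85 - 3 * (3 - 1)
= 85 - 3 * 2
= 85 - 6
= 79
Apply floor: max(79, 5) = 79%

79%


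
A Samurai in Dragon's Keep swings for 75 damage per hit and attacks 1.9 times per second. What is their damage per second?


DPS = damage * attack_speed
= 75 * 1.9
= 142.5

142.5 DPS


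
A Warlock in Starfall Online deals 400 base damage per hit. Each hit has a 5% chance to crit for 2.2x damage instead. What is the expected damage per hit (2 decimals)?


E[dmg] = base * (1 + crit_chance * (crit_mult - 1))
cc as decimal = 5/100 = 0.05
cm - 1 = 2.2 - 1 = 1.2
Bonus factor = 0.05 * 1.2 = 0.06
Total multiplier = 1 + 0.06 = 1.06
Expected damage = 400 * 1.06 = 424.00

424.00 damage


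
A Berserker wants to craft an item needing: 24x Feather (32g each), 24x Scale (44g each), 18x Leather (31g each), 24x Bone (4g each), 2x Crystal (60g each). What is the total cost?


Cost breakdown:
  Feather: 24 * 32 = 768
  Scale: 24 * 44 = 1056
  Leather: 18 * 31 = 558
  Bone: 24 * 4 = 96
  Crystal: 2 * 60 = 120
Total = 768 + 1056 + 558 + 96 + 120 = 2598

2598 gold


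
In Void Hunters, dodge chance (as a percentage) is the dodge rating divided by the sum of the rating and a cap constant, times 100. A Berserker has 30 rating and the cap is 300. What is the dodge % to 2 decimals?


dodge% = 30 / (30 + 300) * 100
= 30 / 330 * 100
= 0.090909 * 100
= 9.09%

9.09%


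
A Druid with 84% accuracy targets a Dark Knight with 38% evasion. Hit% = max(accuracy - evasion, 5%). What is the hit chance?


accuracy - evasion = 84 - 38 = 46
Apply floor: max(46, 5) = 46
Hit chance = 46%

46%


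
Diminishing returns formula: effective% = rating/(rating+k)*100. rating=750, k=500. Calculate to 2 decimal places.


effective% = rating / (rating + k) * 100
= 750 / (750 + 500) * 100
= 750 / 1250 * 100
= 0.6 * 100
= 60.00%

60.00%


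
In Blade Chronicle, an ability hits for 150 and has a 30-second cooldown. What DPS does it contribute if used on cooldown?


DPS = damage / cooldown
= 150 / 30
= 5.00

5.00 DPS


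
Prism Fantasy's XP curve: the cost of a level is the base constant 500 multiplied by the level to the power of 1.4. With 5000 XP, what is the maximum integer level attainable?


XP = 500 * level^1.4, so level = (XP / 500)^(1/1.4)
= (5000 / 500)^(1/1.4)
= 10.0^0.7143
= 5.1795
Floor: level = 5

level 5


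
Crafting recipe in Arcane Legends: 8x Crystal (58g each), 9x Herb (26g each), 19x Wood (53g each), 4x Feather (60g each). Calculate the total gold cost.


Cost breakdown:
  Crystal: 8 * 58 = 464
  Herb: 9 * 26 = 234
  Wood: 19 * 53 = 1007
  Feather: 4 * 60 = 240
Total = 464 + 234 + 1007 + 240 = 1945

1945 gold
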